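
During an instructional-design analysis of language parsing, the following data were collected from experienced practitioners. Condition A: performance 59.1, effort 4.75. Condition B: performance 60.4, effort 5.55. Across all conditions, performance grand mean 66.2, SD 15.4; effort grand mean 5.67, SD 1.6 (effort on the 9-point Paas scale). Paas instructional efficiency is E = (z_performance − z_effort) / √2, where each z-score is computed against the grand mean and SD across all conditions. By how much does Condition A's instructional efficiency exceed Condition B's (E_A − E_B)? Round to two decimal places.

0.29

Condition A: z_P = (59.1 − 66.2)/15.4 = -0.4610; z_E = (4.75 − 5.67)/1.6 = -0.5750; E_A = (-0.4610 − (-0.5750))/√2 = 0.0806.
Condition B: z_P = (60.4 − 66.2)/15.4 = -0.3766; z_E = (5.55 − 5.67)/1.6 = -0.0750; E_B = (-0.3766 − (-0.0750))/√2 = -0.2133.
E_A − E_B = 0.0806 − (-0.2133) = 0.2939 ≈ 0.29.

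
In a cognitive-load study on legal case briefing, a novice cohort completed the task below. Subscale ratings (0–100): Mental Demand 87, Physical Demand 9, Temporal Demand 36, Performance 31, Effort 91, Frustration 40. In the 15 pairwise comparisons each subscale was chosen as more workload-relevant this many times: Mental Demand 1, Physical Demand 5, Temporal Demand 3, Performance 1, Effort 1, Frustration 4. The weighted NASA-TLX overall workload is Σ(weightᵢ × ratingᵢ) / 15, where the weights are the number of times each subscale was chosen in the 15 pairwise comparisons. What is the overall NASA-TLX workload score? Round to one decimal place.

34.8

The tallies are the weights (they sum to 15).
Weighted sum = 1·87 + 5·9 + 3·36 + 1·31 + 1·91 + 4·40
            = 87 + 45 + 108 + 31 + 91 + 160 = 522.
Overall workload = 522 / 15 = 34.8000 ≈ 34.8.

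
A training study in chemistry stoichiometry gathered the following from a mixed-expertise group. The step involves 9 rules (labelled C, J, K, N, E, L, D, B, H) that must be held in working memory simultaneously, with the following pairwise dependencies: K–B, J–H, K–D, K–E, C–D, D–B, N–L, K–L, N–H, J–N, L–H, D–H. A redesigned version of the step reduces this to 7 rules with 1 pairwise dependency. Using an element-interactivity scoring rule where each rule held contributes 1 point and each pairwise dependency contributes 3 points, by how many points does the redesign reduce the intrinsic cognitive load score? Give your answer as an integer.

Original: 9 × 1 + 12 × 3 = 9 + 36 = 45.
Redesigned: 7 × 1 + 1 × 3 = 7 + 3 = 10.
Reduction = 45 − 10 = 35.

35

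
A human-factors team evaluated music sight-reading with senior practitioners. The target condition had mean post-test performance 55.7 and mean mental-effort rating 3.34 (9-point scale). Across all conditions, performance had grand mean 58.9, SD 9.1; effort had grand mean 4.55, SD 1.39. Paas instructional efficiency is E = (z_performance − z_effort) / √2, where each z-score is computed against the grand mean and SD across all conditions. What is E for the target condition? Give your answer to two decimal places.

0.37

z_performance = (55.7 − 58.9) / 9.1 = -3.2000 / 9.1 = -0.3516.
z_effort = (3.34 − 4.55) / 1.39 = -1.2100 / 1.39 = -0.8705.
z_P − z_E = -0.3516 − (-0.8705) = 0.5189.
E = 0.5189 / √2 = 0.5189 / 1.41421 = 0.3669 ≈ 0.37.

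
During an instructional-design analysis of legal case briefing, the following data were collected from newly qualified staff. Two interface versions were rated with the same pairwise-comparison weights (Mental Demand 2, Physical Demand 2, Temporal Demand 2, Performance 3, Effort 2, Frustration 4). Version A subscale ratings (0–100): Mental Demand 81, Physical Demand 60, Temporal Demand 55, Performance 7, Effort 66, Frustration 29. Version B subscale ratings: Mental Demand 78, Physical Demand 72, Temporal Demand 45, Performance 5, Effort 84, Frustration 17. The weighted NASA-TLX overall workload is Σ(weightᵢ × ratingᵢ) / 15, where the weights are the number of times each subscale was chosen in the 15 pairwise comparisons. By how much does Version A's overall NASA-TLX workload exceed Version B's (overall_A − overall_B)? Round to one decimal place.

1.3

Version A weighted sum = 2·81 + 2·60 + 2·55 + 3·7 + 2·66 + 4·29 = 162 + 120 + 110 + 21 + 132 + 116 = 661; overall_A = 661/15 = 44.0667.
Version B weighted sum = 2·78 + 2·72 + 2·45 + 3·5 + 2·84 + 4·17 = 156 + 144 + 90 + 15 + 168 + 68 = 641; overall_B = 641/15 = 42.7333.
Difference = 44.0667 − 42.7333 = 1.3334 ≈ 1.3.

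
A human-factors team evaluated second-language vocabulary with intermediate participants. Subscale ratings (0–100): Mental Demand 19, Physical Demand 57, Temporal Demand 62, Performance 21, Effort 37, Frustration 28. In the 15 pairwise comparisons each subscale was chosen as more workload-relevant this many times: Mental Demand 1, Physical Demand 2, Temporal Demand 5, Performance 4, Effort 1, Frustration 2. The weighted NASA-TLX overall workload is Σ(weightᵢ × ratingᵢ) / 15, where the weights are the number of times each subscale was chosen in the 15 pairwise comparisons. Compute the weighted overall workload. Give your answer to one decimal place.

41.3

The tallies are the weights (they sum to 15).
Weighted sum = 1·19 + 2·57 + 5·62 + 4·21 + 1·37 + 2·28
            = 19 + 114 + 310 + 84 + 37 + 56 = 620.
Overall workload = 620 / 15 = 41.3333 ≈ 41.3.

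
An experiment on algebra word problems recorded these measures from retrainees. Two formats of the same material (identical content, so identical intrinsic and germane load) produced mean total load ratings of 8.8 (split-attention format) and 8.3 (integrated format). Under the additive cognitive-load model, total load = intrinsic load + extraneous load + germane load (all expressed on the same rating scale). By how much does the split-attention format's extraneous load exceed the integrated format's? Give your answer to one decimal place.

Intrinsic and germane load are equal across formats, so the difference in total load equals the difference in extraneous load.
Extraneous-load difference = 8.8 − 8.3 = 0.5.

0.5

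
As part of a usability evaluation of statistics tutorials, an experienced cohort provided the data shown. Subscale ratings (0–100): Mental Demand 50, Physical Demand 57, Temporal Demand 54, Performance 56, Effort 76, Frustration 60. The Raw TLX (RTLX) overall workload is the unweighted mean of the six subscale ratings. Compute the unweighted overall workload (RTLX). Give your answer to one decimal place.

58.8

Sum of ratings = 50 + 57 + 54 + 56 + 76 + 60 = 353.
RTLX = 353 / 6 = 58.8333 ≈ 58.8.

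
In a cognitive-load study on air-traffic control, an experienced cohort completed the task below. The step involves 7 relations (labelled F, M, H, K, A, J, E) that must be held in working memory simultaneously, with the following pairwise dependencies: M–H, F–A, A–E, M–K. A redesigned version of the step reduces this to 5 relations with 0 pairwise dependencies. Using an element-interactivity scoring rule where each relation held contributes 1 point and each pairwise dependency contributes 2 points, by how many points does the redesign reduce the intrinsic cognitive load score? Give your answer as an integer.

10

Original: 7 × 1 + 4 × 2 = 7 + 8 = 15.
Redesigned: 5 × 1 + 0 × 2 = 5 + 0 = 5.
Reduction = 15 − 5 = 10.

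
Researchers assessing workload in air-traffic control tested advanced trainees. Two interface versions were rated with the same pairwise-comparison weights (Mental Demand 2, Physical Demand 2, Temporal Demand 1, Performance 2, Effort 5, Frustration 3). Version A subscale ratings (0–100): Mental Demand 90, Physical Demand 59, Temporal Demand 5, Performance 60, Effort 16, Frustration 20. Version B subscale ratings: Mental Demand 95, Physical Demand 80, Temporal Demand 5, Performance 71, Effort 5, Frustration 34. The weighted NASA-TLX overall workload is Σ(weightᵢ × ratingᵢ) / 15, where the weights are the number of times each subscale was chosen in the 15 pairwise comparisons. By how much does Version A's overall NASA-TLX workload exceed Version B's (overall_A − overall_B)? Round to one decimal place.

-4.1

Version A weighted sum = 2·90 + 2·59 + 1·5 + 2·60 + 5·16 + 3·20 = 180 + 118 + 5 + 120 + 80 + 60 = 563; overall_A = 563/15 = 37.5333.
Version B weighted sum = 2·95 + 2·80 + 1·5 + 2·71 + 5·5 + 3·34 = 190 + 160 + 5 + 142 + 25 + 102 = 624; overall_B = 624/15 = 41.6000.
Difference = 37.5333 − 41.6000 = -4.0667 ≈ -4.1.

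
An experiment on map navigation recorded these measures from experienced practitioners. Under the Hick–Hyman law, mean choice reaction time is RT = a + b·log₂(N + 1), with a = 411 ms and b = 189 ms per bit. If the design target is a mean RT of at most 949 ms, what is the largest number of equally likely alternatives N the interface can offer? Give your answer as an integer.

6

Set 411 + 189·log₂(N + 1) ≤ 949.
log₂(N + 1) ≤ (949 − 411) / 189 = 2.8466.
N + 1 ≤ 2^2.8466 = 7.1930.
N ≤ 6.1930, so the largest integer N is 6.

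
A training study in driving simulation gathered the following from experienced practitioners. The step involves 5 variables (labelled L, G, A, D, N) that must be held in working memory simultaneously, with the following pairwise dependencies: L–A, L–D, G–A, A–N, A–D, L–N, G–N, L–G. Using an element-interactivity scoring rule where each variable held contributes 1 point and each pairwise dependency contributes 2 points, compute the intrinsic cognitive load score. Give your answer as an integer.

Count of variables held simultaneously: 5.
Count of pairwise dependencies listed: 8.
Element contribution: 5 × 1 = 5.
Interaction contribution: 8 × 2 = 16.
Intrinsic load = 5 + 16 = 21.

21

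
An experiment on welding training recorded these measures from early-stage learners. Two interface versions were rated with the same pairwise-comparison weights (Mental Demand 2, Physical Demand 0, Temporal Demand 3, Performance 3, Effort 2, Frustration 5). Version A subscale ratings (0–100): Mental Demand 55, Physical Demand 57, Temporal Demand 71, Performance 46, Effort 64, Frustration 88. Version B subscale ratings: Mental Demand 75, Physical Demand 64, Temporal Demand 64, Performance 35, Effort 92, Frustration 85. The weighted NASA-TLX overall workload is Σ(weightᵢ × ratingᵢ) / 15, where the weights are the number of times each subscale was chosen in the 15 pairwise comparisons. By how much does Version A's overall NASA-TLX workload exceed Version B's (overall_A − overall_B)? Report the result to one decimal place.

Version A weighted sum = 2·55 + 0·57 + 3·71 + 3·46 + 2·64 + 5·88 = 110 + 0 + 213 + 138 + 128 + 440 = 1029; overall_A = 1029/15 = 68.6000.
Version B weighted sum = 2·75 + 0·64 + 3·64 + 3·35 + 2·92 + 5·85 = 150 + 0 + 192 + 105 + 184 + 425 = 1056; overall_B = 1056/15 = 70.4000.
Difference = 68.6000 − 70.4000 = -1.8000 ≈ -1.8.

-1.8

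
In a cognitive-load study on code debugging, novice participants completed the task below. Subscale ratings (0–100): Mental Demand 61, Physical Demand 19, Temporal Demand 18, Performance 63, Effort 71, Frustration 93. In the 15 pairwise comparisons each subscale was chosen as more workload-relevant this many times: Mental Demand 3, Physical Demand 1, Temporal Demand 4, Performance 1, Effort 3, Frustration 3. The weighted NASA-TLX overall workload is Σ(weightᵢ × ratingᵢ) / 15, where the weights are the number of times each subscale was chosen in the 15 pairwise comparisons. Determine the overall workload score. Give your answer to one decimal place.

55.3

The tallies are the weights (they sum to 15).
Weighted sum = 3·61 + 1·19 + 4·18 + 1·63 + 3·71 + 3·93
            = 183 + 19 + 72 + 63 + 213 + 279 = 829.
Overall workload = 829 / 15 = 55.2667 ≈ 55.3.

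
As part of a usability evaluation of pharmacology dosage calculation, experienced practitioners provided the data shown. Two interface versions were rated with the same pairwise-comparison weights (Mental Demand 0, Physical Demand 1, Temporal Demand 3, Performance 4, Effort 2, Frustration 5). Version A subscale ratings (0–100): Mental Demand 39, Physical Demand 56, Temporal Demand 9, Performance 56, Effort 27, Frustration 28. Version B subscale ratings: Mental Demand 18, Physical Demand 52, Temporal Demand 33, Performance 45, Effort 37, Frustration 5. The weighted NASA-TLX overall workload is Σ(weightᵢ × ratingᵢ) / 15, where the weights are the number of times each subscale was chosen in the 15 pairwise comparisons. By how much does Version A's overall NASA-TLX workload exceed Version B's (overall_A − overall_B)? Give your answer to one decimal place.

4.7

Version A weighted sum = 0·39 + 1·56 + 3·9 + 4·56 + 2·27 + 5·28 = 0 + 56 + 27 + 224 + 54 + 140 = 501; overall_A = 501/15 = 33.4000.
Version B weighted sum = 0·18 + 1·52 + 3·33 + 4·45 + 2·37 + 5·5 = 0 + 52 + 99 + 180 + 74 + 25 = 430; overall_B = 430/15 = 28.6667.
Difference = 33.4000 − 28.6667 = 4.7333 ≈ 4.7.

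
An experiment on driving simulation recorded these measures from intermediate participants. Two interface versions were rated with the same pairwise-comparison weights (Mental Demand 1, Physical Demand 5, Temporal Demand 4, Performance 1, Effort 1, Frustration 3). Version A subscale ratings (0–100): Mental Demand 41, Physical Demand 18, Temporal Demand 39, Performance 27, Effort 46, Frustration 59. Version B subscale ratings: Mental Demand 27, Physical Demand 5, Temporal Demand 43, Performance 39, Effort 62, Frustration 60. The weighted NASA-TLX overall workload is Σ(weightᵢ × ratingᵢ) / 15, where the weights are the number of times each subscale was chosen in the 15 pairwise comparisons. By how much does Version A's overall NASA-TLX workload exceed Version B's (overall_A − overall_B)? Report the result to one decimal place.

2.1

Version A weighted sum = 1·41 + 5·18 + 4·39 + 1·27 + 1·46 + 3·59 = 41 + 90 + 156 + 27 + 46 + 177 = 537; overall_A = 537/15 = 35.8000.
Version B weighted sum = 1·27 + 5·5 + 4·43 + 1·39 + 1·62 + 3·60 = 27 + 25 + 172 + 39 + 62 + 180 = 505; overall_B = 505/15 = 33.6667.
Difference = 35.8000 − 33.6667 = 2.1333 ≈ 2.1.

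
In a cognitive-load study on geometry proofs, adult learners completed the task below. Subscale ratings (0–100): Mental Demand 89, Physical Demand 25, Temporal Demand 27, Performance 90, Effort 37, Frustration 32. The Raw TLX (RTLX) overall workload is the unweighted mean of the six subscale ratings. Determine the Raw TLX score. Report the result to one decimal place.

50.0

Sum of ratings = 89 + 25 + 27 + 90 + 37 + 32 = 300.
RTLX = 300 / 6 = 50.0000 ≈ 50.0.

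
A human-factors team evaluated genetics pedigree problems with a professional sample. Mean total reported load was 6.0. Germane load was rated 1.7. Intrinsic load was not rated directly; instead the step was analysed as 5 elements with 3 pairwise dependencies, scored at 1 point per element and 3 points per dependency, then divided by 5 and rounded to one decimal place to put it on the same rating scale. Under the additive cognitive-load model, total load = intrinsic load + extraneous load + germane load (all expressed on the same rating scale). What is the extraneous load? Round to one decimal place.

1.5

Intrinsic (element-interactivity): (5 × 1 + 3 × 3) / 5 = 14 / 5 = 2.8000 → 2.8.
extraneous load = total − intrinsic − germane
             = 6.0 − 2.8 − 1.7 = 1.5.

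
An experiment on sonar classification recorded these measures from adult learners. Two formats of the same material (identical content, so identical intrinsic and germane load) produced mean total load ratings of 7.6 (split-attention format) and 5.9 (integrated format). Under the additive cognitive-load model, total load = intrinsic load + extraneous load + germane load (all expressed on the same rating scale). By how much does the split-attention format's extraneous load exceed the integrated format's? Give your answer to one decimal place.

Intrinsic and germane load are equal across formats, so the difference in total load equals the difference in extraneous load.
Extraneous-load difference = 7.6 − 5.9 = 1.7.

1.7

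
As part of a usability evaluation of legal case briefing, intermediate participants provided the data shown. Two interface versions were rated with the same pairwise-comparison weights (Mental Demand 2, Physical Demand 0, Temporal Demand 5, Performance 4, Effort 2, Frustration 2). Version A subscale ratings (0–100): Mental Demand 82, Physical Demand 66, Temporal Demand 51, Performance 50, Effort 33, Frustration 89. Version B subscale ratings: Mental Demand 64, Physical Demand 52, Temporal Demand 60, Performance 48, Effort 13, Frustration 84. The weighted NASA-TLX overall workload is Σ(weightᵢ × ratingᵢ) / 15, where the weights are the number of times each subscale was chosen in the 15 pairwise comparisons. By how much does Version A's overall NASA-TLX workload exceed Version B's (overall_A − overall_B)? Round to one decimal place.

3.3

Version A weighted sum = 2·82 + 0·66 + 5·51 + 4·50 + 2·33 + 2·89 = 164 + 0 + 255 + 200 + 66 + 178 = 863; overall_A = 863/15 = 57.5333.
Version B weighted sum = 2·64 + 0·52 + 5·60 + 4·48 + 2·13 + 2·84 = 128 + 0 + 300 + 192 + 26 + 168 = 814; overall_B = 814/15 = 54.2667.
Difference = 57.5333 − 54.2667 = 3.2666 ≈ 3.3.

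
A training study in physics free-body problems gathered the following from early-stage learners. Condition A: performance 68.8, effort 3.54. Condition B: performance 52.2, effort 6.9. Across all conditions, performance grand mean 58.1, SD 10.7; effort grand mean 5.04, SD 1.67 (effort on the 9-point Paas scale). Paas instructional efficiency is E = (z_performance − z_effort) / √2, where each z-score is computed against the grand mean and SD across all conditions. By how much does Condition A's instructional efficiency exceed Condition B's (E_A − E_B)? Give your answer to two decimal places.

2.52

Condition A: z_P = (68.8 − 58.1)/10.7 = 1.0000; z_E = (3.54 − 5.04)/1.67 = -0.8982; E_A = (1.0000 − (-0.8982))/√2 = 1.3422.
Condition B: z_P = (52.2 − 58.1)/10.7 = -0.5514; z_E = (6.9 − 5.04)/1.67 = 1.1138; E_B = (-0.5514 − 1.1138)/√2 = -1.1775.
E_A − E_B = 1.3422 − (-1.1775) = 2.5197 ≈ 2.52.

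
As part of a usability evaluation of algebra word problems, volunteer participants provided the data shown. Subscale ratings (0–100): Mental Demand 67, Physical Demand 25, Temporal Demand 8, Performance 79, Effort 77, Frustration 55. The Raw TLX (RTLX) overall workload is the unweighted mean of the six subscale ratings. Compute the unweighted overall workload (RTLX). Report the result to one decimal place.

Sum of ratings = 67 + 25 + 8 + 79 + 77 + 55 = 311.
RTLX = 311 / 6 = 51.8333 ≈ 51.8.

51.8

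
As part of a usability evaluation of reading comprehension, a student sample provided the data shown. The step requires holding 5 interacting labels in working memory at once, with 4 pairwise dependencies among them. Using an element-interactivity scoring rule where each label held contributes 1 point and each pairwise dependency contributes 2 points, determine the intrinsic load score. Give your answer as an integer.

13

Element contribution: 5 × 1 = 5.
Interaction contribution: 4 × 2 = 8.
Intrinsic load = 5 + 8 = 13.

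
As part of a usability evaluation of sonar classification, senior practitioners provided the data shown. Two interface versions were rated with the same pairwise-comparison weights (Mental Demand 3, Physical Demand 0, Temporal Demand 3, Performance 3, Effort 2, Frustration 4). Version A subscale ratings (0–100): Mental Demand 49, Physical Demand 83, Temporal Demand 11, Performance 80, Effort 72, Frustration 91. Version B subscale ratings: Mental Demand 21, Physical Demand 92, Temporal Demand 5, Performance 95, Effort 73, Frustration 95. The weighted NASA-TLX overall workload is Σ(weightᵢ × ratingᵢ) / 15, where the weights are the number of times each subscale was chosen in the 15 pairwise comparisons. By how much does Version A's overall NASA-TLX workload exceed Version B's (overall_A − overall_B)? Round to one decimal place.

2.6

Version A weighted sum = 3·49 + 0·83 + 3·11 + 3·80 + 2·72 + 4·91 = 147 + 0 + 33 + 240 + 144 + 364 = 928; overall_A = 928/15 = 61.8667.
Version B weighted sum = 3·21 + 0·92 + 3·5 + 3·95 + 2·73 + 4·95 = 63 + 0 + 15 + 285 + 146 + 380 = 889; overall_B = 889/15 = 59.2667.
Difference = 61.8667 − 59.2667 = 2.6000 ≈ 2.6.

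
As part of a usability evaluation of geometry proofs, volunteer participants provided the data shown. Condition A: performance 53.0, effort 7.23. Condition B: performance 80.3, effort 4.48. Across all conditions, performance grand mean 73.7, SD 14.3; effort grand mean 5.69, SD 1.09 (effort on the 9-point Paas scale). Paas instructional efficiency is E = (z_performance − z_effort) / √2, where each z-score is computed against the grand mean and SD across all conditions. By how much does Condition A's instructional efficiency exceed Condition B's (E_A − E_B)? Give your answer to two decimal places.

-3.13

Condition A: z_P = (53.0 − 73.7)/14.3 = -1.4476; z_E = (7.23 − 5.69)/1.09 = 1.4128; E_A = (-1.4476 − 1.4128)/√2 = -2.0226.
Condition B: z_P = (80.3 − 73.7)/14.3 = 0.4615; z_E = (4.48 − 5.69)/1.09 = -1.1101; E_B = (0.4615 − (-1.1101))/√2 = 1.1113.
E_A − E_B = -2.0226 − 1.1113 = -3.1339 ≈ -3.13.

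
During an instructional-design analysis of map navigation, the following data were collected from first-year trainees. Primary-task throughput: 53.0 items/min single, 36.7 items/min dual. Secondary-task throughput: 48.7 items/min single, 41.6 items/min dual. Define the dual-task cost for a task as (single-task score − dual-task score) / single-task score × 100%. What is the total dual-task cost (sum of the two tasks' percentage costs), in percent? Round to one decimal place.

45.3

Primary cost = (53.0 − 36.7) / 53.0 × 100% = 30.7547%.
Secondary cost = (48.7 − 41.6) / 48.7 × 100% = 14.5791%.
Total = 30.7547% + 14.5791% = 45.3338% ≈ 45.3%.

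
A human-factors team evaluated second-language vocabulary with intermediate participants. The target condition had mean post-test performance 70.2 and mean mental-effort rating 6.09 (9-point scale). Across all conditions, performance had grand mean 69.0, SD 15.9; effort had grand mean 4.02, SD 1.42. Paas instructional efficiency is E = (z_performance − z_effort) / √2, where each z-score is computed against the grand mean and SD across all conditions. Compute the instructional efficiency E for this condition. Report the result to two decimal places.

z_performance = (70.2 − 69.0) / 15.9 = 1.2000 / 15.9 = 0.0755.
z_effort = (6.09 − 4.02) / 1.42 = 2.0700 / 1.42 = 1.4577.
z_P − z_E = 0.0755 − 1.4577 = -1.3822.
E = -1.3822 / √2 = -1.3822 / 1.41421 = -0.9774 ≈ -0.98.

-0.98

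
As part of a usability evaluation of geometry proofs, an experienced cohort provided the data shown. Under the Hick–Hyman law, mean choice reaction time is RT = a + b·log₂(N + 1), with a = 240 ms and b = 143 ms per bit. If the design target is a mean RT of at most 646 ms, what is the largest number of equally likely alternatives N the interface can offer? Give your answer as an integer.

Set 240 + 143·log₂(N + 1) ≤ 646.
log₂(N + 1) ≤ (646 − 240) / 143 = 2.8392.
N + 1 ≤ 2^2.8392 = 7.1562.
N ≤ 6.1562, so the largest integer N is 6.

6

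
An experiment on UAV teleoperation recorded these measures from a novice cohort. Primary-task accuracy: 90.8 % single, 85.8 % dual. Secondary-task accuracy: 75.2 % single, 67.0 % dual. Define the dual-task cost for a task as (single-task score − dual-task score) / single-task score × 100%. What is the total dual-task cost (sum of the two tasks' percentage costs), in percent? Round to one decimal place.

16.4

Primary cost = (90.8 − 85.8) / 90.8 × 100% = 5.5066%.
Secondary cost = (75.2 − 67.0) / 75.2 × 100% = 10.9043%.
Total = 5.5066% + 10.9043% = 16.4109% ≈ 16.4%.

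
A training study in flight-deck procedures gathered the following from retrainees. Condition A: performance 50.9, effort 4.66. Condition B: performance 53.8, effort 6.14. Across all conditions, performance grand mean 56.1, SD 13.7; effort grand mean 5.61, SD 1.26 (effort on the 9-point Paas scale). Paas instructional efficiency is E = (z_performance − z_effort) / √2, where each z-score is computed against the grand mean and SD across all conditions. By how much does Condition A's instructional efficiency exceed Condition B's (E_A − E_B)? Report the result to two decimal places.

0.68

Condition A: z_P = (50.9 − 56.1)/13.7 = -0.3796; z_E = (4.66 − 5.61)/1.26 = -0.7540; E_A = (-0.3796 − (-0.7540))/√2 = 0.2647.
Condition B: z_P = (53.8 − 56.1)/13.7 = -0.1679; z_E = (6.14 − 5.61)/1.26 = 0.4206; E_B = (-0.1679 − 0.4206)/√2 = -0.4161.
E_A − E_B = 0.2647 − (-0.4161) = 0.6808 ≈ 0.68.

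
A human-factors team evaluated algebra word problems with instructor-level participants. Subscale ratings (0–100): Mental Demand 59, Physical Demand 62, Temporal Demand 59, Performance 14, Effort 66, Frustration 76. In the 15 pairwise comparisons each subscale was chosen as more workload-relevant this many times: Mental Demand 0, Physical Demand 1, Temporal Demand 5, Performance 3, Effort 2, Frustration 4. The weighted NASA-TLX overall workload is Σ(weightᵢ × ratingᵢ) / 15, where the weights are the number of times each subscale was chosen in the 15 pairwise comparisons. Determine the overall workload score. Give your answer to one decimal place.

55.7

The tallies are the weights (they sum to 15).
Weighted sum = 0·59 + 1·62 + 5·59 + 3·14 + 2·66 + 4·76
            = 0 + 62 + 295 + 42 + 132 + 304 = 835.
Overall workload = 835 / 15 = 55.6667 ≈ 55.7.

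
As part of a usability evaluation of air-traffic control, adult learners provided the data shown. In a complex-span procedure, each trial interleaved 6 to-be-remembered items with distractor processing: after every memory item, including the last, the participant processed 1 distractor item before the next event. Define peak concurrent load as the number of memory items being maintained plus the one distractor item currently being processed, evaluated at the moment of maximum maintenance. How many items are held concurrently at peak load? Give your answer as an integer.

7

Maintenance is greatest during the distractor(s) after memory item 6: all 6 memory items are being held.
One distractor item is concurrently being processed.
Peak concurrent load = 6 + 1 = 7 items.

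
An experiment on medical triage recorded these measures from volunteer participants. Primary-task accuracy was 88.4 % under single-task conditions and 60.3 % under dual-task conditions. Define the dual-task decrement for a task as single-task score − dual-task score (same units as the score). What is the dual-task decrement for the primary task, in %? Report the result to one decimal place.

28.1

Decrement = 88.4 − 60.3 = 28.1000 % ≈ 28.1 %.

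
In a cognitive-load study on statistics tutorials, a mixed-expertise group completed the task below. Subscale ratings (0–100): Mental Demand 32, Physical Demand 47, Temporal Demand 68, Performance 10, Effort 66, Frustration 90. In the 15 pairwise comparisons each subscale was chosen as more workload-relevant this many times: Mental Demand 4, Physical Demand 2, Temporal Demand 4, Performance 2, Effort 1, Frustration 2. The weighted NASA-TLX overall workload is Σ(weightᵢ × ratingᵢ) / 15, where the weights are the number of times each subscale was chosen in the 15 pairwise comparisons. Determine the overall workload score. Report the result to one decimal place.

The tallies are the weights (they sum to 15).
Weighted sum = 4·32 + 2·47 + 4·68 + 2·10 + 1·66 + 2·90
            = 128 + 94 + 272 + 20 + 66 + 180 = 760.
Overall workload = 760 / 15 = 50.6667 ≈ 50.7.

50.7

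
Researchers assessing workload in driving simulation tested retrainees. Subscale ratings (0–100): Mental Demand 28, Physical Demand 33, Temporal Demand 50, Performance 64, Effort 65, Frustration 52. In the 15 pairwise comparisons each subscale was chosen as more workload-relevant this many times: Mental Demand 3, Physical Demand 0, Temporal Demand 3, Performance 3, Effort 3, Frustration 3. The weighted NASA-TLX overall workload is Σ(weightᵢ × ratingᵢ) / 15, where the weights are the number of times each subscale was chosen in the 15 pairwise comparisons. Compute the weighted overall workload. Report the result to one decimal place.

The tallies are the weights (they sum to 15).
Weighted sum = 3·28 + 0·33 + 3·50 + 3·64 + 3·65 + 3·52
            = 84 + 0 + 150 + 192 + 195 + 156 = 777.
Overall workload = 777 / 15 = 51.8000 ≈ 51.8.

51.8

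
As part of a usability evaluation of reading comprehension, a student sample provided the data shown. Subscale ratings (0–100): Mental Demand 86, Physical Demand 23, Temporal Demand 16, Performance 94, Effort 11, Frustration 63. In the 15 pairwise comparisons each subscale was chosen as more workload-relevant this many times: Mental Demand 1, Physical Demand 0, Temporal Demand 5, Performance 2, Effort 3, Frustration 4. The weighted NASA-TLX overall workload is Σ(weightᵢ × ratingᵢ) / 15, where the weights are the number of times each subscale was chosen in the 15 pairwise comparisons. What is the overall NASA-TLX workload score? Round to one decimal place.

42.6

The tallies are the weights (they sum to 15).
Weighted sum = 1·86 + 0·23 + 5·16 + 2·94 + 3·11 + 4·63
            = 86 + 0 + 80 + 188 + 33 + 252 = 639.
Overall workload = 639 / 15 = 42.6000 ≈ 42.6.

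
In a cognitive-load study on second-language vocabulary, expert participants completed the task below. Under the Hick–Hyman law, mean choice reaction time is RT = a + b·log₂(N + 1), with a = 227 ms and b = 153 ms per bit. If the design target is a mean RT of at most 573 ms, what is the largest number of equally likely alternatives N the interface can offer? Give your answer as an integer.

Set 227 + 153·log₂(N + 1) ≤ 573.
log₂(N + 1) ≤ (573 − 227) / 153 = 2.2614.
N + 1 ≤ 2^2.2614 = 4.7946.
N ≤ 3.7946, so the largest integer N is 3.

3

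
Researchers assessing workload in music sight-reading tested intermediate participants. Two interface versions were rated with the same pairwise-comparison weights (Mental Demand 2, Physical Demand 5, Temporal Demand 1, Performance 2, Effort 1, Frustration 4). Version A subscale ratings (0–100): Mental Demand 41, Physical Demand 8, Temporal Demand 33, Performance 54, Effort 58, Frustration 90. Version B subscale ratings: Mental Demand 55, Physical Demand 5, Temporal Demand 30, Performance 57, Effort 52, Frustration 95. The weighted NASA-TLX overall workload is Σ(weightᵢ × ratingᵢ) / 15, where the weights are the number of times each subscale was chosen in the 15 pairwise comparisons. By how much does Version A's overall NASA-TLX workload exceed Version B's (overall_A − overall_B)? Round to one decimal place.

Version A weighted sum = 2·41 + 5·8 + 1·33 + 2·54 + 1·58 + 4·90 = 82 + 40 + 33 + 108 + 58 + 360 = 681; overall_A = 681/15 = 45.4000.
Version B weighted sum = 2·55 + 5·5 + 1·30 + 2·57 + 1·52 + 4·95 = 110 + 25 + 30 + 114 + 52 + 380 = 711; overall_B = 711/15 = 47.4000.
Difference = 45.4000 − 47.4000 = -2.0000 ≈ -2.0.

-2.0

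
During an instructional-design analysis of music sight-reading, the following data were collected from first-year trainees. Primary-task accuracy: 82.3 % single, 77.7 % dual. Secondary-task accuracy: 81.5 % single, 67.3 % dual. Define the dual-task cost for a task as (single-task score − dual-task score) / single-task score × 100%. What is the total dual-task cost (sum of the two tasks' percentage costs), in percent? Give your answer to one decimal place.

Primary cost = (82.3 − 77.7) / 82.3 × 100% = 5.5893%.
Secondary cost = (81.5 − 67.3) / 81.5 × 100% = 17.4233%.
Total = 5.5893% + 17.4233% = 23.0126% ≈ 23.0%.

23.0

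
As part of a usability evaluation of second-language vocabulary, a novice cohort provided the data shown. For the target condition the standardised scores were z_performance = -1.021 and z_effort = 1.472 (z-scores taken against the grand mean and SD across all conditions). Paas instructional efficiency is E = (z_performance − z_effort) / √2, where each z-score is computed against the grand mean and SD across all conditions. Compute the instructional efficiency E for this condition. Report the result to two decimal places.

z_P − z_E = -1.021 − 1.472 = -2.4930.
E = -2.4930 / √2 = -2.4930 / 1.41421 = -1.7628 ≈ -1.76.

-1.76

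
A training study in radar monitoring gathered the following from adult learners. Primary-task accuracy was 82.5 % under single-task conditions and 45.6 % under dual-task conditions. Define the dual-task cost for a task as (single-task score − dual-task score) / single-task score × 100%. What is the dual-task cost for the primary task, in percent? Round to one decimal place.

Cost = (82.5 − 45.6) / 82.5 × 100%
     = 36.9000 / 82.5 × 100% = 44.7273%.
≈ 44.7%.

44.7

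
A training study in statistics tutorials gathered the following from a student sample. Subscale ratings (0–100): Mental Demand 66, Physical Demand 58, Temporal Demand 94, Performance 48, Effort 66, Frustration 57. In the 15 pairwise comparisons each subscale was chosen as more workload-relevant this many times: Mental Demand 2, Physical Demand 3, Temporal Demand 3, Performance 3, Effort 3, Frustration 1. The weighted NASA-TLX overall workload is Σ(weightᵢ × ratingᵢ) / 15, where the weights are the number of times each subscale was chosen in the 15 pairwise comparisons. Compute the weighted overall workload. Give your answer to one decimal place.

65.8

The tallies are the weights (they sum to 15).
Weighted sum = 2·66 + 3·58 + 3·94 + 3·48 + 3·66 + 1·57
            = 132 + 174 + 282 + 144 + 198 + 57 = 987.
Overall workload = 987 / 15 = 65.8000 ≈ 65.8.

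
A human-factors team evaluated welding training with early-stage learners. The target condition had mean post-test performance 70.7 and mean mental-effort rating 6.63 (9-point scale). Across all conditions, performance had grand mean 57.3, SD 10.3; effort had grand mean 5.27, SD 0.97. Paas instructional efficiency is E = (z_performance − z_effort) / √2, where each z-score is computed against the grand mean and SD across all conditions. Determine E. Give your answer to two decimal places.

-0.07

z_performance = (70.7 − 57.3) / 10.3 = 13.4000 / 10.3 = 1.3010.
z_effort = (6.63 − 5.27) / 0.97 = 1.3600 / 0.97 = 1.4021.
z_P − z_E = 1.3010 − 1.4021 = -0.1011.
E = -0.1011 / √2 = -0.1011 / 1.41421 = -0.0715 ≈ -0.07.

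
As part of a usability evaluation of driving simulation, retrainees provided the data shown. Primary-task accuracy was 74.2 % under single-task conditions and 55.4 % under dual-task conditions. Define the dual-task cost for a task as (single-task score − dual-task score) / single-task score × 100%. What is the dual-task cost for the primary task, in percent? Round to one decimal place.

Cost = (74.2 − 55.4) / 74.2 × 100%
     = 18.8000 / 74.2 × 100% = 25.3369%.
≈ 25.3%.

25.3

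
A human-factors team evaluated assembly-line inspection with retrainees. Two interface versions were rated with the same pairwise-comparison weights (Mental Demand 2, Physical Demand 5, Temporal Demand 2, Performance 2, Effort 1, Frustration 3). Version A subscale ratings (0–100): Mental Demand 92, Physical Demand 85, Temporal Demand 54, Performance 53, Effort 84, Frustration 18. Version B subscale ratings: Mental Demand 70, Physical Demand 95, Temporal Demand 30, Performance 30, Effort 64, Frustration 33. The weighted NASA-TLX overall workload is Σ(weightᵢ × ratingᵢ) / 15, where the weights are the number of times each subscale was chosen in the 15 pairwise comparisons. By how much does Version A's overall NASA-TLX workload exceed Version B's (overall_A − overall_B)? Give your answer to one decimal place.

4.2

Version A weighted sum = 2·92 + 5·85 + 2·54 + 2·53 + 1·84 + 3·18 = 184 + 425 + 108 + 106 + 84 + 54 = 961; overall_A = 961/15 = 64.0667.
Version B weighted sum = 2·70 + 5·95 + 2·30 + 2·30 + 1·64 + 3·33 = 140 + 475 + 60 + 60 + 64 + 99 = 898; overall_B = 898/15 = 59.8667.
Difference = 64.0667 − 59.8667 = 4.2000 ≈ 4.2.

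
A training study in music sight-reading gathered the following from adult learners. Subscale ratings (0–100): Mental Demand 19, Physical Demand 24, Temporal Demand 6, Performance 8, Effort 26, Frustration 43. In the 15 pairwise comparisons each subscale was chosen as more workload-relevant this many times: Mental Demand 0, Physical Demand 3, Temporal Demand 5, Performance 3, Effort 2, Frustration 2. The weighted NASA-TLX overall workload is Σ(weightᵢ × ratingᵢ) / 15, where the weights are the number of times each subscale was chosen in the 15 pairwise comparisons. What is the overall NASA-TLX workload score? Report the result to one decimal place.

The tallies are the weights (they sum to 15).
Weighted sum = 0·19 + 3·24 + 5·6 + 3·8 + 2·26 + 2·43
            = 0 + 72 + 30 + 24 + 52 + 86 = 264.
Overall workload = 264 / 15 = 17.6000 ≈ 17.6.

17.6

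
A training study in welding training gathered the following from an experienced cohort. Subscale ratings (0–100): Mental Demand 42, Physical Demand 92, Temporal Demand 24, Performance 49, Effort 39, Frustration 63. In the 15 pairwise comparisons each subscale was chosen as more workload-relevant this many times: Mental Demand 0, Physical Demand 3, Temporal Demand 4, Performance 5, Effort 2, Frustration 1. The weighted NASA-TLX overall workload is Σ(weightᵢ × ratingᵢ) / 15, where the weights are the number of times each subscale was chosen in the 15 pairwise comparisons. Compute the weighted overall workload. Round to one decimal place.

The tallies are the weights (they sum to 15).
Weighted sum = 0·42 + 3·92 + 4·24 + 5·49 + 2·39 + 1·63
            = 0 + 276 + 96 + 245 + 78 + 63 = 758.
Overall workload = 758 / 15 = 50.5333 ≈ 50.5.

50.5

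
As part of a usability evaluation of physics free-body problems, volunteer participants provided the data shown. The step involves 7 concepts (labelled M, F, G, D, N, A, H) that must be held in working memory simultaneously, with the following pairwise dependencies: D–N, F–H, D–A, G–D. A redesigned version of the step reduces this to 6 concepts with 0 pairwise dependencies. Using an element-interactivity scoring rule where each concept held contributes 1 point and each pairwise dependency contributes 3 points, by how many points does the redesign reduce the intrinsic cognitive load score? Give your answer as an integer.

13

Original: 7 × 1 + 4 × 3 = 7 + 12 = 19.
Redesigned: 6 × 1 + 0 × 3 = 6 + 0 = 6.
Reduction = 19 − 6 = 13.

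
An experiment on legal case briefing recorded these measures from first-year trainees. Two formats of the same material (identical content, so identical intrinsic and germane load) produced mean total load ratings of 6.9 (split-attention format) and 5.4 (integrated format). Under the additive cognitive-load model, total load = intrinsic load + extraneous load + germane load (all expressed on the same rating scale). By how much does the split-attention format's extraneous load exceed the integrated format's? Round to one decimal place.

Intrinsic and germane load are equal across formats, so the difference in total load equals the difference in extraneous load.
Extraneous-load difference = 6.9 − 5.4 = 1.5.

1.5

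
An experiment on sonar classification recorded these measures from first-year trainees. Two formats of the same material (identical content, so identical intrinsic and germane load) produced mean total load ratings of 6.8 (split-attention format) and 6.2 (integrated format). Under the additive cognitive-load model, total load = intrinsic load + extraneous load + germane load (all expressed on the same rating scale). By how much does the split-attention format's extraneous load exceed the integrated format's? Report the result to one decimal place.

Intrinsic and germane load are equal across formats, so the difference in total load equals the difference in extraneous load.
Extraneous-load difference = 6.8 − 6.2 = 0.6.

0.6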